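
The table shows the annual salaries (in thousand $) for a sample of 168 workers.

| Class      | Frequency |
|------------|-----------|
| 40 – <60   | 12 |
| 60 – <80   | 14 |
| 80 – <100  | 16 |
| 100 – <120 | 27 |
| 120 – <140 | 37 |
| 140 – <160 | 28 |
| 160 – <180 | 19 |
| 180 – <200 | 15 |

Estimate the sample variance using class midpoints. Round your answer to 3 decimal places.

Midpoints: 50, 70, 90, 110, 130, 150, 170, 190
n = 168, Σfm = 21080, mean = 125.4762
Σfm² = 2900800
Σf(m − x̄)² = Σfm² − (Σfm)²/n = 2900800 − 21080²/168 = 255761.9048
Sample variance = 255761.9048 / 167 = 1531.5084

1531.508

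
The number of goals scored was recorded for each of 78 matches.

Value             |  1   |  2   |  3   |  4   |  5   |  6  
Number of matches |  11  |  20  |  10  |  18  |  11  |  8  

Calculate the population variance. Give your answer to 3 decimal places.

2.459

Values: 1, 2, 3, 4, 5, 6
n = 78, Σfx = 256, mean = 3.2821
Σfx² = 1032
Σf(x − x̄)² = Σfx² − (Σfx)²/n = 1032 − 256²/78 = 191.7949
Population variance = 191.7949 / 78 = 2.4589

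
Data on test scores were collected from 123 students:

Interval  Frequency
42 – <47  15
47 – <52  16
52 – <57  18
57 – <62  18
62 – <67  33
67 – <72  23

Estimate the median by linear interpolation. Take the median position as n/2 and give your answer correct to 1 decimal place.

Cumulative frequencies: 15, 31, 49, 67, 100, 123
n = 123; position = n/2 = 61.5.
This falls in the class 57 – <62: L = 57, F = 49, f = 18, h = 5.
Median ≈ 57 + ((61.5 − 49) / 18) × 5 = 60.4722

60.5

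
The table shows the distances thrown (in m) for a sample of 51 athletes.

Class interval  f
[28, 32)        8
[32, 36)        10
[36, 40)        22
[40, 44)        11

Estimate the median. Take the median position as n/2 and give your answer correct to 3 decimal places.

Cumulative frequencies: 8, 18, 40, 51
n = 51; position = n/2 = 25.5.
This falls in the class [36, 40): L = 36, F = 18, f = 22, h = 4.
Median ≈ 36 + ((25.5 − 18) / 22) × 4 = 37.3636

37.364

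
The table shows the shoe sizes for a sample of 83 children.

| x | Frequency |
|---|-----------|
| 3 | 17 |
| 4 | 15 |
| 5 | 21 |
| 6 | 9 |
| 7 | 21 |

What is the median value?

Cumulative frequencies: 17, 32, 53, 62, 83
n = 83, so the median is the value in position (n+1)/2 = 42.
Position 42 falls at value 5.

5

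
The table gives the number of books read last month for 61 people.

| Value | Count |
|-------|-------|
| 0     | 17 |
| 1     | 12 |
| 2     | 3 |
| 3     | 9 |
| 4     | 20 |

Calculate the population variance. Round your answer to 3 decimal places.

Values: 0, 1, 2, 3, 4
n = 61, Σfx = 125, mean = 2.0492
Σfx² = 425
Σf(x − x̄)² = Σfx² − (Σfx)²/n = 425 − 125²/61 = 168.8525
Population variance = 168.8525 / 61 = 2.7681

2.768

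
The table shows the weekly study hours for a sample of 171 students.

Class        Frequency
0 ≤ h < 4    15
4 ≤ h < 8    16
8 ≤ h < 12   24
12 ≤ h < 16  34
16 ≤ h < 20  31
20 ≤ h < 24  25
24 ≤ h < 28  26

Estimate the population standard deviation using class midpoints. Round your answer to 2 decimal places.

7.29

Midpoints: 2, 6, 10, 14, 18, 22, 26
n = 171, Σfm = 2626, mean = 15.3567
Σfm² = 49420
Σf(m − x̄)² = Σfm² − (Σfm)²/n = 49420 − 2626²/171 = 9093.2398
Population variance = 9093.2398 / 171 = 53.1768
Standard deviation = √53.1768 = 7.2922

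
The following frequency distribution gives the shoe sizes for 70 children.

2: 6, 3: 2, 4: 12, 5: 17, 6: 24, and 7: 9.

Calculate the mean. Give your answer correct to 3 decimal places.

5.114

Values: 2, 3, 4, 5, 6, 7
Σfx = 6×2 + 2×3 + 12×4 + 17×5 + 24×6 + 9×7 = 358
n = Σf = 70
Mean = 358 / 70 = 5.1143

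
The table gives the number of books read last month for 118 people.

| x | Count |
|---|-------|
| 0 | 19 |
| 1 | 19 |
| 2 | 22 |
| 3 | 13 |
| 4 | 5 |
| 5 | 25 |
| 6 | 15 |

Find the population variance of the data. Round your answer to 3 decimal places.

4.293

Values: 0, 1, 2, 3, 4, 5, 6
n = 118, Σfx = 337, mean = 2.8559
Σfx² = 1469
Σf(x − x̄)² = Σfx² − (Σfx)²/n = 1469 − 337²/118 = 506.5508
Population variance = 506.5508 / 118 = 4.2928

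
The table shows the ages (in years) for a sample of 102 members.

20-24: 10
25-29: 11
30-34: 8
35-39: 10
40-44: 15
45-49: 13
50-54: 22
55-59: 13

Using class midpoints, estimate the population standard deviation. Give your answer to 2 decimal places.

11.28

Midpoints: 22, 27, 32, 37, 42, 47, 52, 57
n = 102, Σfm = 4269, mean = 41.8529
Σfm² = 191643
Σf(m − x̄)² = Σfm² − (Σfm)²/n = 191643 − 4269²/102 = 12972.7941
Population variance = 12972.7941 / 102 = 127.1843
Standard deviation = √127.1843 = 11.2776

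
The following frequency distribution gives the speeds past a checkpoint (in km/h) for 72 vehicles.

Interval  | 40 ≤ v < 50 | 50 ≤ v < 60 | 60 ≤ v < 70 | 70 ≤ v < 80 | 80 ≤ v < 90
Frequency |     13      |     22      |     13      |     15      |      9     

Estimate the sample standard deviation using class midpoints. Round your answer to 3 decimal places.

Midpoints: 45, 55, 65, 75, 85
n = 72, Σfm = 4530, mean = 62.9167
Σfm² = 297200
Σf(m − x̄)² = Σfm² − (Σfm)²/n = 297200 − 4530²/72 = 12187.5000
Sample variance = 12187.5000 / 71 = 171.6549
Standard deviation = √171.6549 = 13.1017

13.102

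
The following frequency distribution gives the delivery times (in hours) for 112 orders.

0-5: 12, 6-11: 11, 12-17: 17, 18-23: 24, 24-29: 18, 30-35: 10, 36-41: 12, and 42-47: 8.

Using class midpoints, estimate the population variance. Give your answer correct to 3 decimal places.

146.063

Midpoints: 2.5, 8.5, 14.5, 20.5, 26.5, 32.5, 38.5, 44.5
n = 112, Σfm = 2482, mean = 22.1607
Σfm² = 71362
Σf(m − x̄)² = Σfm² − (Σfm)²/n = 71362 − 2482²/112 = 16359.1071
Population variance = 16359.1071 / 112 = 146.0635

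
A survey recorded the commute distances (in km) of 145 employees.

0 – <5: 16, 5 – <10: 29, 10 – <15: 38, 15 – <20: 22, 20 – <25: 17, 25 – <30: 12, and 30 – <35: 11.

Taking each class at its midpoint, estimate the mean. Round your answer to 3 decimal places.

15.086

Midpoints: 2.5, 7.5, 12.5, 17.5, 22.5, 27.5, 32.5
Σfm = 16×2.5 + 29×7.5 + 38×12.5 + 22×17.5 + 17×22.5 + 12×27.5 + 11×32.5 = 2187.5
n = Σf = 145
Mean = 2187.5 / 145 = 15.0862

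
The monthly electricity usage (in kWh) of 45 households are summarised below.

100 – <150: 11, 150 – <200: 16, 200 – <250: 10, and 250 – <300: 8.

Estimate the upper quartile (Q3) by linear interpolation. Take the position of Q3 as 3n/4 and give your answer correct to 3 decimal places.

Cumulative frequencies: 11, 27, 37, 45
n = 45; position = 3n/4 = 33.75.
This falls in the class 200 – <250: L = 200, F = 27, f = 10, h = 50.
Upper quartile ≈ 200 + ((33.75 − 27) / 10) × 50 = 233.7500

233.750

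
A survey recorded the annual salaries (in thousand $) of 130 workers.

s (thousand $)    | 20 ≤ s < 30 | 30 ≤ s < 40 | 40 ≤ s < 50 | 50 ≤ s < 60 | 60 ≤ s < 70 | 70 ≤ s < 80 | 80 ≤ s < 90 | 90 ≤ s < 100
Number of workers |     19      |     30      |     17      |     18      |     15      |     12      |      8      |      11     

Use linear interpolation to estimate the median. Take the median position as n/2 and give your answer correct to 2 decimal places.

Cumulative frequencies: 19, 49, 66, 84, 99, 111, 119, 130
n = 130; position = n/2 = 65.
This falls in the class 40 ≤ s < 50: L = 40, F = 49, f = 17, h = 10.
Median ≈ 40 + ((65 − 49) / 17) × 10 = 49.4118

49.41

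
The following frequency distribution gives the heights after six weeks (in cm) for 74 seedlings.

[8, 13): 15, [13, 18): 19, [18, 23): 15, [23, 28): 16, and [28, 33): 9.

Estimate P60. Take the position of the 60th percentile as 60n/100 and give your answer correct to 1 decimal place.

Cumulative frequencies: 15, 34, 49, 65, 74
n = 74; position = 60n/100 = 44.4.
This falls in the class [18, 23): L = 18, F = 34, f = 15, h = 5.
60th percentile ≈ 18 + ((44.4 − 34) / 15) × 5 = 21.4667

21.5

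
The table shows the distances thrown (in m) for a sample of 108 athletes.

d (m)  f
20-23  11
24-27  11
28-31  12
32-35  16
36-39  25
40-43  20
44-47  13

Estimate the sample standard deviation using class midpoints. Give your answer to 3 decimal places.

7.381

Midpoints: 21.5, 25.5, 29.5, 33.5, 37.5, 41.5, 45.5
n = 108, Σfm = 3766, mean = 34.8704
Σfm² = 137151
Σf(m − x̄)² = Σfm² − (Σfm)²/n = 137151 − 3766²/108 = 5829.1852
Sample variance = 5829.1852 / 107 = 54.4784
Standard deviation = √54.4784 = 7.3809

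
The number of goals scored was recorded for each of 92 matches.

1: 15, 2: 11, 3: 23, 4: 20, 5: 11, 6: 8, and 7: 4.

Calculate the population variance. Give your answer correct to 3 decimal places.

2.747

Values: 1, 2, 3, 4, 5, 6, 7
n = 92, Σfx = 317, mean = 3.4457
Σfx² = 1345
Σf(x − x̄)² = Σfx² − (Σfx)²/n = 1345 − 317²/92 = 252.7283
Population variance = 252.7283 / 92 = 2.7470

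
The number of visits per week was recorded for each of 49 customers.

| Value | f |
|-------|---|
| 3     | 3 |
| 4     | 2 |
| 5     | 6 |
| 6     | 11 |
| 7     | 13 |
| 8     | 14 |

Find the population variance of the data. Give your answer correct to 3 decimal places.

Values: 3, 4, 5, 6, 7, 8
n = 49, Σfx = 316, mean = 6.4490
Σfx² = 2138
Σf(x − x̄)² = Σfx² − (Σfx)²/n = 2138 − 316²/49 = 100.1224
Population variance = 100.1224 / 49 = 2.0433

2.043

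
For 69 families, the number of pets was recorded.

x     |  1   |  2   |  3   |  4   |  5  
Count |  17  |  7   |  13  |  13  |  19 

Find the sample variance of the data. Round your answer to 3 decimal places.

2.390

Values: 1, 2, 3, 4, 5
n = 69, Σfx = 217, mean = 3.1449
Σfx² = 845
Σf(x − x̄)² = Σfx² − (Σfx)²/n = 845 − 217²/69 = 162.5507
Sample variance = 162.5507 / 68 = 2.3905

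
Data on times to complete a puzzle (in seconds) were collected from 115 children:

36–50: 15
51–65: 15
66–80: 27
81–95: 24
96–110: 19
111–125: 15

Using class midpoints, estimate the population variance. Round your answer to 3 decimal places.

Midpoints: 43, 58, 73, 88, 103, 118
n = 115, Σfm = 9325, mean = 81.0870
Σfm² = 818365
Σf(m − x̄)² = Σfm² − (Σfm)²/n = 818365 − 9325²/115 = 62229.1304
Population variance = 62229.1304 / 115 = 541.1229

541.123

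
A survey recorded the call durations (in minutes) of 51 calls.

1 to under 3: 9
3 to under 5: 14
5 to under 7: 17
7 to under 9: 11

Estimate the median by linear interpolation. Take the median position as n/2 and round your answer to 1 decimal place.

Cumulative frequencies: 9, 23, 40, 51
n = 51; position = n/2 = 25.5.
This falls in the class 5 to under 7: L = 5, F = 23, f = 17, h = 2.
Median ≈ 5 + ((25.5 − 23) / 17) × 2 = 5.2941

5.3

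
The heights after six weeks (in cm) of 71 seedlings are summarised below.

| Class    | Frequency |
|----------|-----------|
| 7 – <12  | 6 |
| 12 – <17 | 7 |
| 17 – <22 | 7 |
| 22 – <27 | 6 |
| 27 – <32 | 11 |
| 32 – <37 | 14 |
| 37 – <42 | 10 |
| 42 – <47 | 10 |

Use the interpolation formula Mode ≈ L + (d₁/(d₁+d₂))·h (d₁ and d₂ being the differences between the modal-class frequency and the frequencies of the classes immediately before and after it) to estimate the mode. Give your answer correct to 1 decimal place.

34.1

Modal class: 32 – <37 (highest frequency 14).
d₁ = 14 − 11 = 3, d₂ = 14 − 10 = 4
Mode ≈ 32 + (3/(3+4)) × 5 = 32 + 2.1429 = 34.1429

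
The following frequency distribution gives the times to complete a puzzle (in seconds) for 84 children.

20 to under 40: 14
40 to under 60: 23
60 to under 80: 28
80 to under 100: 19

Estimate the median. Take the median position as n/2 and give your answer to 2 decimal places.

63.57

Cumulative frequencies: 14, 37, 65, 84
n = 84; position = n/2 = 42.
This falls in the class 60 to under 80: L = 60, F = 37, f = 28, h = 20.
Median ≈ 60 + ((42 − 37) / 28) × 20 = 63.5714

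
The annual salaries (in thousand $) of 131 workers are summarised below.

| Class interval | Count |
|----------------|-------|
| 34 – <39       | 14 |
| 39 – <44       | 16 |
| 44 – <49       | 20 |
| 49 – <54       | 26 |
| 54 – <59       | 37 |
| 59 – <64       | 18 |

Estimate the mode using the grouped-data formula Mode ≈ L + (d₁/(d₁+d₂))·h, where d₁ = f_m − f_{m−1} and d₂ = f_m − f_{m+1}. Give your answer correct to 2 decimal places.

55.83

Modal class: 54 – <59 (highest frequency 37).
d₁ = 37 − 26 = 11, d₂ = 37 − 18 = 19
Mode ≈ 54 + (11/(11+19)) × 5 = 54 + 1.8333 = 55.8333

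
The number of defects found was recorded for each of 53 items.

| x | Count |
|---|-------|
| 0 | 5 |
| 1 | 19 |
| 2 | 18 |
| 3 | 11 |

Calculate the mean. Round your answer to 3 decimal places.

1.660

Values: 0, 1, 2, 3
Σfx = 5×0 + 19×1 + 18×2 + 11×3 = 88
n = Σf = 53
Mean = 88 / 53 = 1.6604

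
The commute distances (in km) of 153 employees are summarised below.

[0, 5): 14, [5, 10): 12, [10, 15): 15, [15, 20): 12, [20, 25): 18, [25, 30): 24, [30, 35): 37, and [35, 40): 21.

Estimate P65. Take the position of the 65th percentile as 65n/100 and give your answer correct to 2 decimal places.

Cumulative frequencies: 14, 26, 41, 53, 71, 95, 132, 153
n = 153; position = 65n/100 = 99.45.
This falls in the class [30, 35): L = 30, F = 95, f = 37, h = 5.
65th percentile ≈ 30 + ((99.45 − 95) / 37) × 5 = 30.6014

30.60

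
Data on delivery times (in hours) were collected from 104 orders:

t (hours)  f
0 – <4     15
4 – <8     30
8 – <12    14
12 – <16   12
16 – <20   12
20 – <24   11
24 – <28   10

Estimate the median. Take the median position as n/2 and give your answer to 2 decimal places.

Cumulative frequencies: 15, 45, 59, 71, 83, 94, 104
n = 104; position = n/2 = 52.
This falls in the class 8 – <12: L = 8, F = 45, f = 14, h = 4.
Median ≈ 8 + ((52 − 45) / 14) × 4 = 10.0000

10.00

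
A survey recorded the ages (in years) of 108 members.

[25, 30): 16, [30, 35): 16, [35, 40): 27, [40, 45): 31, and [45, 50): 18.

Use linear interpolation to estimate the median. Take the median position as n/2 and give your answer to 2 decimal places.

Cumulative frequencies: 16, 32, 59, 90, 108
n = 108; position = n/2 = 54.
This falls in the class [35, 40): L = 35, F = 32, f = 27, h = 5.
Median ≈ 35 + ((54 − 32) / 27) × 5 = 39.0741

39.07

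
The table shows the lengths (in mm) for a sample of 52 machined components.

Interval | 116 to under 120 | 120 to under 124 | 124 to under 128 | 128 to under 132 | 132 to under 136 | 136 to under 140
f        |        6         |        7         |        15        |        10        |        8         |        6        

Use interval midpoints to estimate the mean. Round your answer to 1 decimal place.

Midpoints: 118, 122, 126, 130, 134, 138
Σfm = 6×118 + 7×122 + 15×126 + 10×130 + 8×134 + 6×138 = 6652
n = Σf = 52
Mean = 6652 / 52 = 127.9231

127.9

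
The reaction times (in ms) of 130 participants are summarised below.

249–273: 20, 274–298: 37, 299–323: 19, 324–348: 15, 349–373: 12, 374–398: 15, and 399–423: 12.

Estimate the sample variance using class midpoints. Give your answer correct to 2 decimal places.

2343.66

Midpoints: 261, 286, 311, 336, 361, 386, 411
n = 130, Σfm = 41805, mean = 321.5769
Σfm² = 13745855
Σf(m − x̄)² = Σfm² − (Σfm)²/n = 13745855 − 41805²/130 = 302331.7308
Sample variance = 302331.7308 / 129 = 2343.6568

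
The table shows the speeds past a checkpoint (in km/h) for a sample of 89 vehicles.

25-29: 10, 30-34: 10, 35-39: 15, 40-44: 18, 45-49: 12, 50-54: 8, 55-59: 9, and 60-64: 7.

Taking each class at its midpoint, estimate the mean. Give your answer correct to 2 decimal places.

43.01

Midpoints: 27, 32, 37, 42, 47, 52, 57, 62
Σfm = 10×27 + 10×32 + 15×37 + 18×42 + 12×47 + 8×52 + 9×57 + 7×62 = 3828
n = Σf = 89
Mean = 3828 / 89 = 43.0112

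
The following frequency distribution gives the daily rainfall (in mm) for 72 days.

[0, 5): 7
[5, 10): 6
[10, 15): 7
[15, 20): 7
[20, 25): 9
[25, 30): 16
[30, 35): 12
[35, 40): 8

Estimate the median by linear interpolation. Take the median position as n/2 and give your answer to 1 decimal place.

Cumulative frequencies: 7, 13, 20, 27, 36, 52, 64, 72
n = 72; position = n/2 = 36.
This falls in the class [20, 25): L = 20, F = 27, f = 9, h = 5.
Median ≈ 20 + ((36 − 27) / 9) × 5 = 25.0000

25.0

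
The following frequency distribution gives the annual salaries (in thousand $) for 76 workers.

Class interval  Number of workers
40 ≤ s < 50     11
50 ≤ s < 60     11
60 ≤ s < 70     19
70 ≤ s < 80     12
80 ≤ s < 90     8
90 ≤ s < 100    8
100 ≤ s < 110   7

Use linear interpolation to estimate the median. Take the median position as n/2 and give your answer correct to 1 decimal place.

68.4

Cumulative frequencies: 11, 22, 41, 53, 61, 69, 76
n = 76; position = n/2 = 38.
This falls in the class 60 ≤ s < 70: L = 60, F = 22, f = 19, h = 10.
Median ≈ 60 + ((38 − 22) / 19) × 10 = 68.4211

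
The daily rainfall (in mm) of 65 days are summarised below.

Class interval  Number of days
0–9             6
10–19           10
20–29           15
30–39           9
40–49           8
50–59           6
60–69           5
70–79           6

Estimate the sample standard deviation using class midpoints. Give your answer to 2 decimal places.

20.97

Midpoints: 4.5, 14.5, 24.5, 34.5, 44.5, 54.5, 64.5, 74.5
n = 65, Σfm = 2302.5, mean = 35.4231
Σfm² = 109706.25
Σf(m − x̄)² = Σfm² − (Σfm)²/n = 109706.25 − 2302.5²/65 = 28144.6154
Sample variance = 28144.6154 / 64 = 439.7596
Standard deviation = √439.7596 = 20.9704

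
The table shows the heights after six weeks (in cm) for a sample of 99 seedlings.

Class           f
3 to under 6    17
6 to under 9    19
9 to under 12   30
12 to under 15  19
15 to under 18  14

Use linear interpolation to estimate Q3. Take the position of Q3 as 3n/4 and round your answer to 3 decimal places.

13.303

Cumulative frequencies: 17, 36, 66, 85, 99
n = 99; position = 3n/4 = 74.25.
This falls in the class 12 to under 15: L = 12, F = 66, f = 19, h = 3.
Upper quartile ≈ 12 + ((74.25 − 66) / 19) × 3 = 13.3026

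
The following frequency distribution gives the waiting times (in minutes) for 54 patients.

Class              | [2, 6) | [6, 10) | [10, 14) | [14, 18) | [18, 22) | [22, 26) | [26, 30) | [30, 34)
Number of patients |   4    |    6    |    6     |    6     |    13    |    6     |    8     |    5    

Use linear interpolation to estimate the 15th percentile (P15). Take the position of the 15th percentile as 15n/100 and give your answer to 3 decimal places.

8.733

Cumulative frequencies: 4, 10, 16, 22, 35, 41, 49, 54
n = 54; position = 15n/100 = 8.1.
This falls in the class [6, 10): L = 6, F = 4, f = 6, h = 4.
15th percentile ≈ 6 + ((8.1 − 4) / 6) × 4 = 8.7333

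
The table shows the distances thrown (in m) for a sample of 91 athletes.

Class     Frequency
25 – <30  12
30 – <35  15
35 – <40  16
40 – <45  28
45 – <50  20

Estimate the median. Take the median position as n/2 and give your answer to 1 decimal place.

40.4

Cumulative frequencies: 12, 27, 43, 71, 91
n = 91; position = n/2 = 45.5.
This falls in the class 40 – <45: L = 40, F = 43, f = 28, h = 5.
Median ≈ 40 + ((45.5 − 43) / 28) × 5 = 40.4464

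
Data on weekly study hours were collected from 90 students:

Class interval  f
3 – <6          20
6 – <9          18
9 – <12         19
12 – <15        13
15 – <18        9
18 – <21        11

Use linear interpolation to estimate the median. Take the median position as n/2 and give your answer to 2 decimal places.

Cumulative frequencies: 20, 38, 57, 70, 79, 90
n = 90; position = n/2 = 45.
This falls in the class 9 – <12: L = 9, F = 38, f = 19, h = 3.
Median ≈ 9 + ((45 − 38) / 19) × 3 = 10.1053

10.11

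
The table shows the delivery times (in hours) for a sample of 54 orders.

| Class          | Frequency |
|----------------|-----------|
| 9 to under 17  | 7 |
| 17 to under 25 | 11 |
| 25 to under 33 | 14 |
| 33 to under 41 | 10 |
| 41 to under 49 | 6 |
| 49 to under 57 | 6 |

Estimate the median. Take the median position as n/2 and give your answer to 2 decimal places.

30.14

Cumulative frequencies: 7, 18, 32, 42, 48, 54
n = 54; position = n/2 = 27.
This falls in the class 25 to under 33: L = 25, F = 18, f = 14, h = 8.
Median ≈ 25 + ((27 − 18) / 14) × 8 = 30.1429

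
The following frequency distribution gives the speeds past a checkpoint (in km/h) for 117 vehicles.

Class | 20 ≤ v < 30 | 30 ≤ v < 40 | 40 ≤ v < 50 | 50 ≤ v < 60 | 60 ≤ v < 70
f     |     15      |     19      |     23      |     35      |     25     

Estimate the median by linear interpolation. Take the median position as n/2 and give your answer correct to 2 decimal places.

50.43

Cumulative frequencies: 15, 34, 57, 92, 117
n = 117; position = n/2 = 58.5.
This falls in the class 50 ≤ v < 60: L = 50, F = 57, f = 35, h = 10.
Median ≈ 50 + ((58.5 − 57) / 35) × 10 = 50.4286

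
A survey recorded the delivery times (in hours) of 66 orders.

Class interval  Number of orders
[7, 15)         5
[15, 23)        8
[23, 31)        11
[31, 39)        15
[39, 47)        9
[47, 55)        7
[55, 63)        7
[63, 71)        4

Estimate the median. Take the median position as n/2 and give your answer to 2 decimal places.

Cumulative frequencies: 5, 13, 24, 39, 48, 55, 62, 66
n = 66; position = n/2 = 33.
This falls in the class [31, 39): L = 31, F = 24, f = 15, h = 8.
Median ≈ 31 + ((33 − 24) / 15) × 8 = 35.8000

35.80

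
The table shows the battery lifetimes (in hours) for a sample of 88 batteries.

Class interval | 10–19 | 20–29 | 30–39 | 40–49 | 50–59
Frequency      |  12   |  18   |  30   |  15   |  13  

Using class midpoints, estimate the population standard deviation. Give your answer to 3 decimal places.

Midpoints: 14.5, 24.5, 34.5, 44.5, 54.5
n = 88, Σfm = 3026, mean = 34.3864
Σfm² = 117352
Σf(m − x̄)² = Σfm² − (Σfm)²/n = 117352 − 3026²/88 = 13298.8636
Population variance = 13298.8636 / 88 = 151.1235
Standard deviation = √151.1235 = 12.2932

12.293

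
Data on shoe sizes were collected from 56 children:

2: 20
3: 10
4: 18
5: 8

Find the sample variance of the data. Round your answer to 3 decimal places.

1.209

Values: 2, 3, 4, 5
n = 56, Σfx = 182, mean = 3.2500
Σfx² = 658
Σf(x − x̄)² = Σfx² − (Σfx)²/n = 658 − 182²/56 = 66.5000
Sample variance = 66.5000 / 55 = 1.2091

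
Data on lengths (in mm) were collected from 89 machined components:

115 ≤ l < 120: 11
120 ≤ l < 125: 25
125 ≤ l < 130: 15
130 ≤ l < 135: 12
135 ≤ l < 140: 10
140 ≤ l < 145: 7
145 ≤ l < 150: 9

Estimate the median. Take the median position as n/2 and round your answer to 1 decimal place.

Cumulative frequencies: 11, 36, 51, 63, 73, 80, 89
n = 89; position = n/2 = 44.5.
This falls in the class 125 ≤ l < 130: L = 125, F = 36, f = 15, h = 5.
Median ≈ 125 + ((44.5 − 36) / 15) × 5 = 127.8333

127.8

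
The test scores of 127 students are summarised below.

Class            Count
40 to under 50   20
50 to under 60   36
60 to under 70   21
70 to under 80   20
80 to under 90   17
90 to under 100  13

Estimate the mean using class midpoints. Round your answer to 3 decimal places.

66.339

Midpoints: 45, 55, 65, 75, 85, 95
Σfm = 20×45 + 36×55 + 21×65 + 20×75 + 17×85 + 13×95 = 8425
n = Σf = 127
Mean = 8425 / 127 = 66.3386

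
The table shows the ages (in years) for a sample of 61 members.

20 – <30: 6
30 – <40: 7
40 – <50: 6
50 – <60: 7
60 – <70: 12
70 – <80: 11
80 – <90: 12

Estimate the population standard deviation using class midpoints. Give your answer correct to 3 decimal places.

19.637

Midpoints: 25, 35, 45, 55, 65, 75, 85
n = 61, Σfm = 3675, mean = 60.2459
Σfm² = 244925
Σf(m − x̄)² = Σfm² − (Σfm)²/n = 244925 − 3675²/61 = 23521.3115
Population variance = 23521.3115 / 61 = 385.5953
Standard deviation = √385.5953 = 19.6366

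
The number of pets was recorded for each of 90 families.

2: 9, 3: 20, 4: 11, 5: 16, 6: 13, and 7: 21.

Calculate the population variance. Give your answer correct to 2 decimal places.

2.92

Values: 2, 3, 4, 5, 6, 7
n = 90, Σfx = 427, mean = 4.7444
Σfx² = 2289
Σf(x − x̄)² = Σfx² − (Σfx)²/n = 2289 − 427²/90 = 263.1222
Population variance = 263.1222 / 90 = 2.9236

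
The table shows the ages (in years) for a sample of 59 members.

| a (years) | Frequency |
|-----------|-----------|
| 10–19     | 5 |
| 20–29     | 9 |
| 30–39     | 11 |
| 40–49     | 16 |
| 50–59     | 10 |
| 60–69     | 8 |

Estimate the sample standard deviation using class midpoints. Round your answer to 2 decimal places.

Midpoints: 14.5, 24.5, 34.5, 44.5, 54.5, 64.5
n = 59, Σfm = 2445.5, mean = 41.4492
Σfm² = 114214.75
Σf(m − x̄)² = Σfm² − (Σfm)²/n = 114214.75 − 2445.5²/59 = 12850.8475
Sample variance = 12850.8475 / 58 = 221.5663
Standard deviation = √221.5663 = 14.8851

14.89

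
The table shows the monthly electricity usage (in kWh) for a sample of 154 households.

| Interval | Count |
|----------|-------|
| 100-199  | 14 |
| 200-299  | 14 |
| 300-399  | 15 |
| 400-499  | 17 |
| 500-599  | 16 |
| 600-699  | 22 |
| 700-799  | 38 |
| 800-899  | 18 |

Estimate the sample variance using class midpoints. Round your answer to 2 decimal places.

49848.48

Midpoints: 149.5, 249.5, 349.5, 449.5, 549.5, 649.5, 749.5, 849.5
n = 154, Σfm = 85323, mean = 554.0455
Σfm² = 54899638.5
Σf(m − x̄)² = Σfm² − (Σfm)²/n = 54899638.5 − 85323²/154 = 7626818.1818
Sample variance = 7626818.1818 / 153 = 49848.4848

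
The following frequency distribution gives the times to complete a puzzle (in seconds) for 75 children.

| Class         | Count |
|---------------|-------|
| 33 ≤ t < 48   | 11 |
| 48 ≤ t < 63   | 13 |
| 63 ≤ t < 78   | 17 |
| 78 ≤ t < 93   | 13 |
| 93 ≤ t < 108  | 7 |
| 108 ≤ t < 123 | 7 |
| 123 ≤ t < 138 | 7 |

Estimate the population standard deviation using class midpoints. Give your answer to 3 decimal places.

Midpoints: 40.5, 55.5, 70.5, 85.5, 100.5, 115.5, 130.5
n = 75, Σfm = 5902.5, mean = 78.7000
Σfm² = 520908.75
Σf(m − x̄)² = Σfm² − (Σfm)²/n = 520908.75 − 5902.5²/75 = 56382.0000
Population variance = 56382.0000 / 75 = 751.7600
Standard deviation = √751.7600 = 27.4182

27.418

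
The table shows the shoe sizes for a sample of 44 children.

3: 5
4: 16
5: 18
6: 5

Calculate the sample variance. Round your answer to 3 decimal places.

Values: 3, 4, 5, 6
n = 44, Σfx = 199, mean = 4.5227
Σfx² = 931
Σf(x − x̄)² = Σfx² − (Σfx)²/n = 931 − 199²/44 = 30.9773
Sample variance = 30.9773 / 43 = 0.7204

0.720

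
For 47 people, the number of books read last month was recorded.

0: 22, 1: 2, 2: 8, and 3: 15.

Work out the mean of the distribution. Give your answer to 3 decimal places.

Values: 0, 1, 2, 3
Σfx = 22×0 + 2×1 + 8×2 + 15×3 = 63
n = Σf = 47
Mean = 63 / 47 = 1.3404

1.340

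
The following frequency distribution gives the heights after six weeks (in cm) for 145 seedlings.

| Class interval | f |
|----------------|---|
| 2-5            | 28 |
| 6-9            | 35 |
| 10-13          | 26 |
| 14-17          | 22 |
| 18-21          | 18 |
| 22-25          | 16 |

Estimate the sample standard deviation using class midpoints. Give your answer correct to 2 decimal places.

Midpoints: 3.5, 7.5, 11.5, 15.5, 19.5, 23.5
n = 145, Σfm = 1727.5, mean = 11.9138
Σfm² = 26716.25
Σf(m − x̄)² = Σfm² − (Σfm)²/n = 26716.25 − 1727.5²/145 = 6135.1724
Sample variance = 6135.1724 / 144 = 42.6054
Standard deviation = √42.6054 = 6.5273

6.53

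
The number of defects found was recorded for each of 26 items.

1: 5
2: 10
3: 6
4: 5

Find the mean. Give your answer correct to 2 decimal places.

Values: 1, 2, 3, 4
Σfx = 5×1 + 10×2 + 6×3 + 5×4 = 63
n = Σf = 26
Mean = 63 / 26 = 2.4231

2.42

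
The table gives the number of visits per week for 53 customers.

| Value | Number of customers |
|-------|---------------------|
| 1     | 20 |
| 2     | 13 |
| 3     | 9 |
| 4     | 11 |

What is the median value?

2

Cumulative frequencies: 20, 33, 42, 53
n = 53, so the median is the value in position (n+1)/2 = 27.
Position 27 falls at value 2.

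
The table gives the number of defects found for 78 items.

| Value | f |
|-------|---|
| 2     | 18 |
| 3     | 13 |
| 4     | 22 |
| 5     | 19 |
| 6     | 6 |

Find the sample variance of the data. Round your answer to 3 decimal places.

1.608

Values: 2, 3, 4, 5, 6
n = 78, Σfx = 294, mean = 3.7692
Σfx² = 1232
Σf(x − x̄)² = Σfx² − (Σfx)²/n = 1232 − 294²/78 = 123.8462
Sample variance = 123.8462 / 77 = 1.6084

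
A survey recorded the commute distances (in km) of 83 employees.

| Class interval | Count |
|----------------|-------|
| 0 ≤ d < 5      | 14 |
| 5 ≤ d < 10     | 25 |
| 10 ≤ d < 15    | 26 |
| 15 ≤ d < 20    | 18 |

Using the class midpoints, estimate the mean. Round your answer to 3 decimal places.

10.392

Midpoints: 2.5, 7.5, 12.5, 17.5
Σfm = 14×2.5 + 25×7.5 + 26×12.5 + 18×17.5 = 862.5
n = Σf = 83
Mean = 862.5 / 83 = 10.3916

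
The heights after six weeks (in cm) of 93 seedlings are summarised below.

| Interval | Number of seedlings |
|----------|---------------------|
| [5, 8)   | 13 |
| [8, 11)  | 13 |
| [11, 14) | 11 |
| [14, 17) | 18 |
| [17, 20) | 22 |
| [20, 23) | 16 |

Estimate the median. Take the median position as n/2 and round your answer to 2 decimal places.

15.58

Cumulative frequencies: 13, 26, 37, 55, 77, 93
n = 93; position = n/2 = 46.5.
This falls in the class [14, 17): L = 14, F = 37, f = 18, h = 3.
Median ≈ 14 + ((46.5 − 37) / 18) × 3 = 15.5833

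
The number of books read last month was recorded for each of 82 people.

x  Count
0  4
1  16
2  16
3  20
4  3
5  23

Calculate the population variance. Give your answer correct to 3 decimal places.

Values: 0, 1, 2, 3, 4, 5
n = 82, Σfx = 235, mean = 2.8659
Σfx² = 883
Σf(x − x̄)² = Σfx² − (Σfx)²/n = 883 − 235²/82 = 209.5244
Population variance = 209.5244 / 82 = 2.5552

2.555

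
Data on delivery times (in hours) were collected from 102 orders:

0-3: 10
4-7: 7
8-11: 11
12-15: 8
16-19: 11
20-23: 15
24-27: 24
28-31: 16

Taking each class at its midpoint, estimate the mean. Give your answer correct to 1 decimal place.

18.3

Midpoints: 1.5, 5.5, 9.5, 13.5, 17.5, 21.5, 25.5, 29.5
Σfm = 10×1.5 + 7×5.5 + 11×9.5 + 8×13.5 + 11×17.5 + 15×21.5 + 24×25.5 + 16×29.5 = 1865
n = Σf = 102
Mean = 1865 / 102 = 18.2843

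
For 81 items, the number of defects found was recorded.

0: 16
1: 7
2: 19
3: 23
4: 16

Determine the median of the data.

2

Cumulative frequencies: 16, 23, 42, 65, 81
n = 81, so the median is the value in position (n+1)/2 = 41.
Position 41 falls at value 2.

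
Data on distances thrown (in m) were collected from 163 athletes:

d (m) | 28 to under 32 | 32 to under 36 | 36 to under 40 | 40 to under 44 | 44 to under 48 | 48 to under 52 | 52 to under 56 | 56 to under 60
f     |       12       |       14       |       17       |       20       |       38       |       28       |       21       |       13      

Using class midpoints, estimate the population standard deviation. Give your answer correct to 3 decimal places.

Midpoints: 30, 34, 38, 42, 46, 50, 54, 58
n = 163, Σfm = 7358, mean = 45.1411
Σfm² = 342188
Σf(m − x̄)² = Σfm² − (Σfm)²/n = 342188 − 7358²/163 = 10039.7546
Population variance = 10039.7546 / 163 = 61.5936
Standard deviation = √61.5936 = 7.8482

7.848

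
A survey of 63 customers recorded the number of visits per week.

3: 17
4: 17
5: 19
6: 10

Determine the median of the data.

Cumulative frequencies: 17, 34, 53, 63
n = 63, so the median is the value in position (n+1)/2 = 32.
Position 32 falls at value 4.

4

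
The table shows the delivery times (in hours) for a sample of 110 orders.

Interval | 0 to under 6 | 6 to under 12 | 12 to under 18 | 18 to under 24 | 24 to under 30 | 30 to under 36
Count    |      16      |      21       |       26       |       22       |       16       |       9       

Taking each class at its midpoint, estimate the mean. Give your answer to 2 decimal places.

Midpoints: 3, 9, 15, 21, 27, 33
Σfm = 16×3 + 21×9 + 26×15 + 22×21 + 16×27 + 9×33 = 1818
n = Σf = 110
Mean = 1818 / 110 = 16.5273

16.53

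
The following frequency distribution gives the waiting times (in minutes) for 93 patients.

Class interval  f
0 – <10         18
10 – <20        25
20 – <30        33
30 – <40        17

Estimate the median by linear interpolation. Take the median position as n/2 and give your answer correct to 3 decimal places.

Cumulative frequencies: 18, 43, 76, 93
n = 93; position = n/2 = 46.5.
This falls in the class 20 – <30: L = 20, F = 43, f = 33, h = 10.
Median ≈ 20 + ((46.5 − 43) / 33) × 10 = 21.0606

21.061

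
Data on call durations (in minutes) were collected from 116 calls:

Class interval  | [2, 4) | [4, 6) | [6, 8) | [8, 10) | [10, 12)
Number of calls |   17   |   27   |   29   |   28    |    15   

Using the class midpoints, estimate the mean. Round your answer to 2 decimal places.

Midpoints: 3, 5, 7, 9, 11
Σfm = 17×3 + 27×5 + 29×7 + 28×9 + 15×11 = 806
n = Σf = 116
Mean = 806 / 116 = 6.9483

6.95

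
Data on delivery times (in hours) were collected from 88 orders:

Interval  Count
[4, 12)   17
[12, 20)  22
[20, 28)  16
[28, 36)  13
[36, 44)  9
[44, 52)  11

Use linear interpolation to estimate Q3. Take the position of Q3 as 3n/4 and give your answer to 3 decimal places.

Cumulative frequencies: 17, 39, 55, 68, 77, 88
n = 88; position = 3n/4 = 66.
This falls in the class [28, 36): L = 28, F = 55, f = 13, h = 8.
Upper quartile ≈ 28 + ((66 − 55) / 13) × 8 = 34.7692

34.769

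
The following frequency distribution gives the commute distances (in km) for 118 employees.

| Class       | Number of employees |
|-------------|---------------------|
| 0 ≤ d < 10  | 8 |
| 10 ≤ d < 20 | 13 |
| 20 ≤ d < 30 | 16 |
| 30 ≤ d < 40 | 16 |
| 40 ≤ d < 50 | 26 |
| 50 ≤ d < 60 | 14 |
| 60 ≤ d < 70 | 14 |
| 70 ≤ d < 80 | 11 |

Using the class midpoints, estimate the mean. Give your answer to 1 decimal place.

Midpoints: 5, 15, 25, 35, 45, 55, 65, 75
Σfm = 8×5 + 13×15 + 16×25 + 16×35 + 26×45 + 14×55 + 14×65 + 11×75 = 4870
n = Σf = 118
Mean = 4870 / 118 = 41.2712

41.3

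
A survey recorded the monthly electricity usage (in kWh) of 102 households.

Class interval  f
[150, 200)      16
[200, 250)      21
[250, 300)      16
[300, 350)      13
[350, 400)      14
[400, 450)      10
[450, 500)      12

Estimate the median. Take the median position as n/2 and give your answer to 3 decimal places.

Cumulative frequencies: 16, 37, 53, 66, 80, 90, 102
n = 102; position = n/2 = 51.
This falls in the class [250, 300): L = 250, F = 37, f = 16, h = 50.
Median ≈ 250 + ((51 − 37) / 16) × 50 = 293.7500

293.750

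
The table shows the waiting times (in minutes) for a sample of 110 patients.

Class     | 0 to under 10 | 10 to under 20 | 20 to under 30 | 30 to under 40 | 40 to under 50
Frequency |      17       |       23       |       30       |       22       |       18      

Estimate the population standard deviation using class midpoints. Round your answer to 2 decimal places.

Midpoints: 5, 15, 25, 35, 45
n = 110, Σfm = 2760, mean = 25.0909
Σfm² = 87750
Σf(m − x̄)² = Σfm² − (Σfm)²/n = 87750 − 2760²/110 = 18499.0909
Population variance = 18499.0909 / 110 = 168.1736
Standard deviation = √168.1736 = 12.9682

12.97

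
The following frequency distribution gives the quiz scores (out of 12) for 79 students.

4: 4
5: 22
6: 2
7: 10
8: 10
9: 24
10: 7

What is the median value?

Cumulative frequencies: 4, 26, 28, 38, 48, 72, 79
n = 79, so the median is the value in position (n+1)/2 = 40.
Position 40 falls at value 8.

8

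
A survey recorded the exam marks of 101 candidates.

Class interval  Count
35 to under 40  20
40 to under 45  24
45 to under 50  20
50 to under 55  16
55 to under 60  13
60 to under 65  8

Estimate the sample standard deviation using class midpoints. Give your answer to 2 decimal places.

Midpoints: 37.5, 42.5, 47.5, 52.5, 57.5, 62.5
n = 101, Σfm = 4807.5, mean = 47.5990
Σfm² = 234931.25
Σf(m − x̄)² = Σfm² − (Σfm)²/n = 234931.25 − 4807.5²/101 = 6099.0099
Sample variance = 6099.0099 / 100 = 60.9901
Standard deviation = √60.9901 = 7.8096

7.81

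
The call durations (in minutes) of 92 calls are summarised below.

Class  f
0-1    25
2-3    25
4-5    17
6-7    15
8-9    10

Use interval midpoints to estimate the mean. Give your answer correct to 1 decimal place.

Midpoints: 0.5, 2.5, 4.5, 6.5, 8.5
Σfm = 25×0.5 + 25×2.5 + 17×4.5 + 15×6.5 + 10×8.5 = 334
n = Σf = 92
Mean = 334 / 92 = 3.6304

3.6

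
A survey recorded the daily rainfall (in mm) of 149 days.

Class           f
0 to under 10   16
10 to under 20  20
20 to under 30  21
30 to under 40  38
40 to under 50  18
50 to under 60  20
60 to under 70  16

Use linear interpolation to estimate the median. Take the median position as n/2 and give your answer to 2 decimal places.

Cumulative frequencies: 16, 36, 57, 95, 113, 133, 149
n = 149; position = n/2 = 74.5.
This falls in the class 30 to under 40: L = 30, F = 57, f = 38, h = 10.
Median ≈ 30 + ((74.5 − 57) / 38) × 10 = 34.6053

34.61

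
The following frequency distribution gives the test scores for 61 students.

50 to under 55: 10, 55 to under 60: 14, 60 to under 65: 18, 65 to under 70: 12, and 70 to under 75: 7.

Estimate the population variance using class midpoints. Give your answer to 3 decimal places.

38.095

Midpoints: 52.5, 57.5, 62.5, 67.5, 72.5
n = 61, Σfm = 3772.5, mean = 61.8443
Σfm² = 235631.25
Σf(m − x̄)² = Σfm² − (Σfm)²/n = 235631.25 − 3772.5²/61 = 2323.7705
Population variance = 2323.7705 / 61 = 38.0946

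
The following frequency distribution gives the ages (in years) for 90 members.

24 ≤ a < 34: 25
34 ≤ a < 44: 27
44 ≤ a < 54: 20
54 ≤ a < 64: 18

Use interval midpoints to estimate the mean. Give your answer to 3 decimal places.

Midpoints: 29, 39, 49, 59
Σfm = 25×29 + 27×39 + 20×49 + 18×59 = 3820
n = Σf = 90
Mean = 3820 / 90 = 42.4444

42.444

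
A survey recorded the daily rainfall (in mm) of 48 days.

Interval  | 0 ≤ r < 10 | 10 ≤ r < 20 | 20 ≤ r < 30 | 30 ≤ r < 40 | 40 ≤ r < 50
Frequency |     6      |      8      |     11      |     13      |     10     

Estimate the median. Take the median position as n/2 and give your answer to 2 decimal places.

Cumulative frequencies: 6, 14, 25, 38, 48
n = 48; position = n/2 = 24.
This falls in the class 20 ≤ r < 30: L = 20, F = 14, f = 11, h = 10.
Median ≈ 20 + ((24 − 14) / 11) × 10 = 29.0909

29.09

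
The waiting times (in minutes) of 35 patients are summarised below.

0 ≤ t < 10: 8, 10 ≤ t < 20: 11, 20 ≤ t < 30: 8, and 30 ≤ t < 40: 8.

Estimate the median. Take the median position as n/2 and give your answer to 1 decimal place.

Cumulative frequencies: 8, 19, 27, 35
n = 35; position = n/2 = 17.5.
This falls in the class 10 ≤ t < 20: L = 10, F = 8, f = 11, h = 10.
Median ≈ 10 + ((17.5 − 8) / 11) × 10 = 18.6364

18.6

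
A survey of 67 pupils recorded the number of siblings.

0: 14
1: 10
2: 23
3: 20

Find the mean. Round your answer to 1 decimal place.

1.7

Values: 0, 1, 2, 3
Σfx = 14×0 + 10×1 + 23×2 + 20×3 = 116
n = Σf = 67
Mean = 116 / 67 = 1.7313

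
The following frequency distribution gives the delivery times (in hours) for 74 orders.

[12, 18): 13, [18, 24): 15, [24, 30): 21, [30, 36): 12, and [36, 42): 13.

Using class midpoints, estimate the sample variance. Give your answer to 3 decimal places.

Midpoints: 15, 21, 27, 33, 39
n = 74, Σfm = 1980, mean = 26.7568
Σfm² = 57690
Σf(m − x̄)² = Σfm² − (Σfm)²/n = 57690 − 1980²/74 = 4711.6216
Sample variance = 4711.6216 / 73 = 64.5428

64.543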